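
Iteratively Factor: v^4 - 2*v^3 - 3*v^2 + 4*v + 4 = (v + 1)*(v^3 - 3*v^2 + 4) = (v - 2)*(v + 1)*(v^2 - v - 2) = (v - 2)*(v + 1)^2*(v - 2)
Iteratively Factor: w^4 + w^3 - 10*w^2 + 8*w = (w - 1)*(w^3 + 2*w^2 - 8*w) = (w - 2)*(w - 1)*(w^2 + 4*w) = w*(w - 2)*(w - 1)*(w + 4)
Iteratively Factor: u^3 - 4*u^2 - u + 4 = (u + 1)*(u^2 - 5*u + 4) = (u - 1)*(u + 1)*(u - 4)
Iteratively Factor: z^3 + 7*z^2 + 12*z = (z)*(z^2 + 7*z + 12) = z*(z + 3)*(z + 4)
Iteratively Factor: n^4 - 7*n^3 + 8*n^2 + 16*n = (n - 4)*(n^3 - 3*n^2 - 4*n) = n*(n - 4)*(n^2 - 3*n - 4) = n*(n - 4)*(n + 1)*(n - 4)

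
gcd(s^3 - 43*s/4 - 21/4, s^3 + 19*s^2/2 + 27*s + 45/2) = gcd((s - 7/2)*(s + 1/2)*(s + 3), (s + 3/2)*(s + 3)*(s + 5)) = s + 3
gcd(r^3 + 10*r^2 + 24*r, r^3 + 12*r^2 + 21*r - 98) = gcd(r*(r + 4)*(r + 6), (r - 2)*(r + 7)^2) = 1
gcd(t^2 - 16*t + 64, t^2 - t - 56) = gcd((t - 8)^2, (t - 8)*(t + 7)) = t - 8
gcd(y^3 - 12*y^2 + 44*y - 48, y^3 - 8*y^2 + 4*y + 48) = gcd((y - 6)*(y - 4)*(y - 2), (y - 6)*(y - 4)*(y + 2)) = y^2 - 10*y + 24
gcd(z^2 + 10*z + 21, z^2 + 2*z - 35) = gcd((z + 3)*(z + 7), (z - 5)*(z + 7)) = z + 7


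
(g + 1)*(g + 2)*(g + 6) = g^3 + 9*g^2 + 20*g + 12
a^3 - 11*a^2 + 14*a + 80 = (a - 8)*(a - 5)*(a + 2)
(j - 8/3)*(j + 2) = j^2 - 2*j/3 - 16/3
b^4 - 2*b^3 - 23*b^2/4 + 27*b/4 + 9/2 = (b - 3)*(b - 3/2)*(b + 1/2)*(b + 2)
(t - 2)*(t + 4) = t^2 + 2*t - 8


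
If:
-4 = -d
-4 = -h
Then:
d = 4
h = 4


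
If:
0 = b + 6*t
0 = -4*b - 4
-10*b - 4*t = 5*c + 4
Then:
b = -1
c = 16/15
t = 1/6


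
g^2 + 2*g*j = g*(g + 2*j)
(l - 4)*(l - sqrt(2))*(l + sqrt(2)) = l^3 - 4*l^2 - 2*l + 8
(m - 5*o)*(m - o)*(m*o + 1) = m^3*o - 6*m^2*o^2 + m^2 + 5*m*o^3 - 6*m*o + 5*o^2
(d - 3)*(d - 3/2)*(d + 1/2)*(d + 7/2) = d^4 - d^3/2 - 47*d^2/4 + 81*d/8 + 63/8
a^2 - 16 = (a - 4)*(a + 4)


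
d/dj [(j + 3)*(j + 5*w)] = 2*j + 5*w + 3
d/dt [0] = 0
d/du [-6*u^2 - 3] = -12*u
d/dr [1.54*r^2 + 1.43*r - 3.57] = 3.08*r + 1.43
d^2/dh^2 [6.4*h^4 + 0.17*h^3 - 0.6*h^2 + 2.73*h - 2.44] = 76.8*h^2 + 1.02*h - 1.2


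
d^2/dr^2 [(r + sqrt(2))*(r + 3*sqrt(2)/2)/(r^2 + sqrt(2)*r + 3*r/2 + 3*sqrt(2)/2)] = 24*(-r^3 + sqrt(2)*r^3 - 3*sqrt(2)*r^2 + 6*r^2 - 6*r + 6*sqrt(2)*r - 2*sqrt(2) + 4)/(8*r^6 + 24*sqrt(2)*r^5 + 36*r^5 + 102*r^4 + 108*sqrt(2)*r^4 + 243*r^3 + 178*sqrt(2)*r^3 + 153*sqrt(2)*r^2 + 324*r^2 + 108*sqrt(2)*r + 162*r + 54*sqrt(2))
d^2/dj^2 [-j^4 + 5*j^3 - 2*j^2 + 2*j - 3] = -12*j^2 + 30*j - 4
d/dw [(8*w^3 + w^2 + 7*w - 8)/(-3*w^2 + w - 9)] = (-24*w^4 + 16*w^3 - 194*w^2 - 66*w - 55)/(9*w^4 - 6*w^3 + 55*w^2 - 18*w + 81)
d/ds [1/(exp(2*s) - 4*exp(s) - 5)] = 2*(2 - exp(s))*exp(s)/(-exp(2*s) + 4*exp(s) + 5)^2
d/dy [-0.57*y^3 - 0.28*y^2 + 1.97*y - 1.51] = -1.71*y^2 - 0.56*y + 1.97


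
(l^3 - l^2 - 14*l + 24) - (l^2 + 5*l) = l^3 - 2*l^2 - 19*l + 24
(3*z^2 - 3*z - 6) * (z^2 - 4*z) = 3*z^4 - 15*z^3 + 6*z^2 + 24*z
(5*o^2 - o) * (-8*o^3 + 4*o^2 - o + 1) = -40*o^5 + 28*o^4 - 9*o^3 + 6*o^2 - o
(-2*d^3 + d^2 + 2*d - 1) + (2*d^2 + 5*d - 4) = -2*d^3 + 3*d^2 + 7*d - 5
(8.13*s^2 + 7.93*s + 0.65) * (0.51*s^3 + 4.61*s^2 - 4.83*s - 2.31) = 4.1463*s^5 + 41.5236*s^4 - 2.37910000000001*s^3 - 54.0857*s^2 - 21.4578*s - 1.5015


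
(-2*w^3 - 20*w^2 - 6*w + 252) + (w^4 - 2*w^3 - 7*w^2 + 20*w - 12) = w^4 - 4*w^3 - 27*w^2 + 14*w + 240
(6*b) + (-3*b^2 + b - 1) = -3*b^2 + 7*b - 1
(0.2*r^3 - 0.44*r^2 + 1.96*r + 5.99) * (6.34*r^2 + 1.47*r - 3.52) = 1.268*r^5 - 2.4956*r^4 + 11.0756*r^3 + 42.4066*r^2 + 1.9061*r - 21.0848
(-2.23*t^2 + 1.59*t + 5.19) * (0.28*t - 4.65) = -0.6244*t^3 + 10.8147*t^2 - 5.9403*t - 24.1335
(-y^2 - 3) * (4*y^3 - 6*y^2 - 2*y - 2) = -4*y^5 + 6*y^4 - 10*y^3 + 20*y^2 + 6*y + 6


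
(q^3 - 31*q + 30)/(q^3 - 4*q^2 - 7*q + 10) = (q + 6)/(q + 2)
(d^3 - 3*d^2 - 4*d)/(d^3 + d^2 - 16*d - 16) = d/(d + 4)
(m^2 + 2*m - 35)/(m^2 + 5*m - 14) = (m - 5)/(m - 2)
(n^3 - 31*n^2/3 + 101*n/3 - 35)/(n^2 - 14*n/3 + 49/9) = 3*(n^2 - 8*n + 15)/(3*n - 7)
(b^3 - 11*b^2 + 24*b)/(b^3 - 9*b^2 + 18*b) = (b - 8)/(b - 6)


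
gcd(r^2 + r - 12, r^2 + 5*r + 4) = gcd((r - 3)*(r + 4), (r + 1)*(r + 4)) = r + 4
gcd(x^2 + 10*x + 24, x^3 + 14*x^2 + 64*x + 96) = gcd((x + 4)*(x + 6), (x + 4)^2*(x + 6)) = x^2 + 10*x + 24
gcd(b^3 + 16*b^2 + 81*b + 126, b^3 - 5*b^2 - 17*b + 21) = b + 3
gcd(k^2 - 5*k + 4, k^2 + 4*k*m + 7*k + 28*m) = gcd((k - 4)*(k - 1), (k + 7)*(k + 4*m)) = 1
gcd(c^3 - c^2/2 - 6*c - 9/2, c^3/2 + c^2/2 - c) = 1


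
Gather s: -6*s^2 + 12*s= -6*s^2 + 12*s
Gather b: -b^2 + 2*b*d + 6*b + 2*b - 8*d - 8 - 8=-b^2 + b*(2*d + 8) - 8*d - 16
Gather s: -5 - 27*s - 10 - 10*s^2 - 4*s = -10*s^2 - 31*s - 15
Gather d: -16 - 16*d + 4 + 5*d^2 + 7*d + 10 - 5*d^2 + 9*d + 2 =0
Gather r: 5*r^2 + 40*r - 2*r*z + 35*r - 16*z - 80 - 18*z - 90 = 5*r^2 + r*(75 - 2*z) - 34*z - 170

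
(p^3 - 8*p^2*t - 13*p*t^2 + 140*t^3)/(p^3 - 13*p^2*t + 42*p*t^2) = (p^2 - p*t - 20*t^2)/(p*(p - 6*t))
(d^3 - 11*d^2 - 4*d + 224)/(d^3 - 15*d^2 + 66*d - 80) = (d^2 - 3*d - 28)/(d^2 - 7*d + 10)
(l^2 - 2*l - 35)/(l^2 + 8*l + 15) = (l - 7)/(l + 3)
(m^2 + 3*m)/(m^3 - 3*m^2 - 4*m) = (m + 3)/(m^2 - 3*m - 4)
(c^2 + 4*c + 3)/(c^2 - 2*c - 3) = (c + 3)/(c - 3)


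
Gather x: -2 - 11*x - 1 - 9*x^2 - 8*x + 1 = -9*x^2 - 19*x - 2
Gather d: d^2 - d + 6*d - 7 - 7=d^2 + 5*d - 14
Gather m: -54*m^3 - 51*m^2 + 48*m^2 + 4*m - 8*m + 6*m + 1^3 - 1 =-54*m^3 - 3*m^2 + 2*m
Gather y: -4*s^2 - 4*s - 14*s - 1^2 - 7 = -4*s^2 - 18*s - 8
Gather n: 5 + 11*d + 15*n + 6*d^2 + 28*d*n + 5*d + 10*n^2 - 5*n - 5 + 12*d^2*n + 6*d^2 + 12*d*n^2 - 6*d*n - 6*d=12*d^2 + 10*d + n^2*(12*d + 10) + n*(12*d^2 + 22*d + 10)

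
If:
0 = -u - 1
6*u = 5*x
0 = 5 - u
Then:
No Solution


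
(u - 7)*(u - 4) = u^2 - 11*u + 28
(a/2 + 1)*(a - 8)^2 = a^3/2 - 7*a^2 + 16*a + 64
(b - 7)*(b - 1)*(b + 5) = b^3 - 3*b^2 - 33*b + 35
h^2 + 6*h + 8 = (h + 2)*(h + 4)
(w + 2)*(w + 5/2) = w^2 + 9*w/2 + 5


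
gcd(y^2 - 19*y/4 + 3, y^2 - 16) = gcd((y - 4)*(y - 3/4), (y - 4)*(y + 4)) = y - 4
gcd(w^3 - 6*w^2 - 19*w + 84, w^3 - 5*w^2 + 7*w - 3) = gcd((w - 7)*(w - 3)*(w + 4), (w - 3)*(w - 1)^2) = w - 3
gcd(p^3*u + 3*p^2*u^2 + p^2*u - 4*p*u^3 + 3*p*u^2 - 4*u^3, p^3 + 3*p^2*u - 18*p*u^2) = 1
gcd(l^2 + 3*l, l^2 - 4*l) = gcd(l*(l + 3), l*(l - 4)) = l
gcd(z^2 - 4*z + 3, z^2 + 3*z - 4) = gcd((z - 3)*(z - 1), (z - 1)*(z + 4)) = z - 1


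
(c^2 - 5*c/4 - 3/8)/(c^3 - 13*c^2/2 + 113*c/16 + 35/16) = 2*(2*c - 3)/(4*c^2 - 27*c + 35)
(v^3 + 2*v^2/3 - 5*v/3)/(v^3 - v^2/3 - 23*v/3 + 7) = v*(3*v + 5)/(3*v^2 + 2*v - 21)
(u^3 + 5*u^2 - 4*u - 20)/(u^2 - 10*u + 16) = (u^2 + 7*u + 10)/(u - 8)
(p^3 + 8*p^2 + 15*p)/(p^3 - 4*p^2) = (p^2 + 8*p + 15)/(p*(p - 4))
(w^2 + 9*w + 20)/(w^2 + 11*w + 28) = (w + 5)/(w + 7)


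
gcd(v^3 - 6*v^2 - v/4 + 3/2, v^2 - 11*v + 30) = v - 6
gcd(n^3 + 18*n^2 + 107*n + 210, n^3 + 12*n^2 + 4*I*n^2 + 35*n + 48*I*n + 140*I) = n^2 + 12*n + 35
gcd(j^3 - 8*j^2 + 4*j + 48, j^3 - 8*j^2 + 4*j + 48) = j^3 - 8*j^2 + 4*j + 48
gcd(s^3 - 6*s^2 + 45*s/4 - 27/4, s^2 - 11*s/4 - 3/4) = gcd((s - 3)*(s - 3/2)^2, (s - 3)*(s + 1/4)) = s - 3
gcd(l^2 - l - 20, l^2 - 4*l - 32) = l + 4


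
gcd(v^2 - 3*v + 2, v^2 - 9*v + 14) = v - 2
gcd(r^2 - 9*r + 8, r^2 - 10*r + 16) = r - 8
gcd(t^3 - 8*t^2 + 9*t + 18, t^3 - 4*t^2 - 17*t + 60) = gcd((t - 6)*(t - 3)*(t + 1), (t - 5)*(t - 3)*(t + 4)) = t - 3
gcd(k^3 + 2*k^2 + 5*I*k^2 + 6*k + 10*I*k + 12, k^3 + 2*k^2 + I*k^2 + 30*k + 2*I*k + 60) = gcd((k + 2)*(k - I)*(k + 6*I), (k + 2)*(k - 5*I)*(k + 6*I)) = k^2 + k*(2 + 6*I) + 12*I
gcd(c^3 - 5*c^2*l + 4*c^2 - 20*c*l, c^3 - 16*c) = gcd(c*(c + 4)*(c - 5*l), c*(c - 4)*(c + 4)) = c^2 + 4*c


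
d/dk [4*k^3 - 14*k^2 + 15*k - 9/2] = 12*k^2 - 28*k + 15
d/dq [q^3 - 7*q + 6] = 3*q^2 - 7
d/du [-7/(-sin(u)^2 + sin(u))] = 7*(-2/tan(u) + cos(u)/sin(u)^2)/(sin(u) - 1)^2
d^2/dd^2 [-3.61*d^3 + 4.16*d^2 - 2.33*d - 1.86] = 8.32 - 21.66*d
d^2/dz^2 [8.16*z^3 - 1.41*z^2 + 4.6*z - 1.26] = 48.96*z - 2.82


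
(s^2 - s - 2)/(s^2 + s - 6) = (s + 1)/(s + 3)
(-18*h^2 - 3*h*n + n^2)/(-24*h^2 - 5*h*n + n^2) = (6*h - n)/(8*h - n)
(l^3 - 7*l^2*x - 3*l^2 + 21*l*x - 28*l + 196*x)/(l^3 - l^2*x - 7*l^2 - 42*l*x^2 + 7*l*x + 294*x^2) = (l + 4)/(l + 6*x)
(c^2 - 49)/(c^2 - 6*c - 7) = (c + 7)/(c + 1)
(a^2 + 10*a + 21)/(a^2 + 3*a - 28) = (a + 3)/(a - 4)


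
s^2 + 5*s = s*(s + 5)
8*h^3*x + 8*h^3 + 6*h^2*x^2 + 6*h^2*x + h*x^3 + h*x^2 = (2*h + x)*(4*h + x)*(h*x + h)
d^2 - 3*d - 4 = (d - 4)*(d + 1)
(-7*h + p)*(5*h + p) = -35*h^2 - 2*h*p + p^2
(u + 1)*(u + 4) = u^2 + 5*u + 4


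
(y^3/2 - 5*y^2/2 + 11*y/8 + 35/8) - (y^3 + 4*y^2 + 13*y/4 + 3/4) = -y^3/2 - 13*y^2/2 - 15*y/8 + 29/8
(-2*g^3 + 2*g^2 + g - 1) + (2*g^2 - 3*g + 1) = -2*g^3 + 4*g^2 - 2*g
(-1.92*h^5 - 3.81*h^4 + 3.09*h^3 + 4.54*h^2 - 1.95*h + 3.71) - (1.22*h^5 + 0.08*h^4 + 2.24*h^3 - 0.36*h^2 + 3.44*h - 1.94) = -3.14*h^5 - 3.89*h^4 + 0.85*h^3 + 4.9*h^2 - 5.39*h + 5.65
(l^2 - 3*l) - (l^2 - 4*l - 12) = l + 12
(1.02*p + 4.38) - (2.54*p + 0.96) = 3.42 - 1.52*p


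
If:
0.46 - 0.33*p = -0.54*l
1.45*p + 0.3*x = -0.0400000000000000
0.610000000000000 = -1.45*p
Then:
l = -1.11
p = -0.42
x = 1.90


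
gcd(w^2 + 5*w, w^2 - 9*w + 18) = 1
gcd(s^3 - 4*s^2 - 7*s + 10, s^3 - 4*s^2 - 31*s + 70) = 1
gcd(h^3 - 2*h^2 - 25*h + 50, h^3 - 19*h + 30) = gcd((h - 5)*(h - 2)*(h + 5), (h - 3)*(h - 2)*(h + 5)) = h^2 + 3*h - 10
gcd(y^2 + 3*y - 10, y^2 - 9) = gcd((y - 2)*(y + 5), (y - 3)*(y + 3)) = 1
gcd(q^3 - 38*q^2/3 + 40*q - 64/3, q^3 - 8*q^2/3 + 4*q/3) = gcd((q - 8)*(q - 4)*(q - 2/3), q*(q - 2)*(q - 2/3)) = q - 2/3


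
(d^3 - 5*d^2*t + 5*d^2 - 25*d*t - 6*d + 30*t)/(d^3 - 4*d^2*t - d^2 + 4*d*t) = (-d^2 + 5*d*t - 6*d + 30*t)/(d*(-d + 4*t))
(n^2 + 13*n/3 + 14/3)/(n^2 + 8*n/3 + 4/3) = (3*n + 7)/(3*n + 2)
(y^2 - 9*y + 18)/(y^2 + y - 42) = (y - 3)/(y + 7)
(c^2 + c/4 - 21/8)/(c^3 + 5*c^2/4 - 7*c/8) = (2*c - 3)/(c*(2*c - 1))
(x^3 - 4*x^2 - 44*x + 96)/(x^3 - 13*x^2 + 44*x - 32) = (x^2 + 4*x - 12)/(x^2 - 5*x + 4)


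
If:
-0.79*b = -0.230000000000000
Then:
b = 0.29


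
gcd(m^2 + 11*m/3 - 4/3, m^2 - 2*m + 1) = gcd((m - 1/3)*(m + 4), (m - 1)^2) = 1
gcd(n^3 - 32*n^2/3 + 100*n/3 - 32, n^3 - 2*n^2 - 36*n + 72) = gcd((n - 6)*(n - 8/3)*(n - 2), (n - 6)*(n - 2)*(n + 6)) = n^2 - 8*n + 12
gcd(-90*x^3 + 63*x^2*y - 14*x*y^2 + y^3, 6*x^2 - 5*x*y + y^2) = 3*x - y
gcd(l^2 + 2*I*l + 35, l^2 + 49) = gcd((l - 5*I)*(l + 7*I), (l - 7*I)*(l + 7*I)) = l + 7*I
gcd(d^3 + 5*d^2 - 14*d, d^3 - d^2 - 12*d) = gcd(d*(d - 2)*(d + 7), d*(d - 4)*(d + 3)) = d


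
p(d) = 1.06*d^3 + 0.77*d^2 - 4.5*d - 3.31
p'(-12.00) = 434.94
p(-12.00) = -1670.11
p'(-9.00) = 239.22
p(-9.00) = -673.18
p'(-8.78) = 227.12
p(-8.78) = -621.89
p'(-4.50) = 52.96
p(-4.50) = -64.06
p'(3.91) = 50.14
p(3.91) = 54.23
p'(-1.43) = -0.20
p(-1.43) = 1.60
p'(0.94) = -0.24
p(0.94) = -5.98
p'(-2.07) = 5.94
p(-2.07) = -0.10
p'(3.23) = 33.65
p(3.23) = 25.91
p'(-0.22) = -4.68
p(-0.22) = -2.29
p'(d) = 3.18*d^2 + 1.54*d - 4.5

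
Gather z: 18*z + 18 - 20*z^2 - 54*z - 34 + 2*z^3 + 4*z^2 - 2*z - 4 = 2*z^3 - 16*z^2 - 38*z - 20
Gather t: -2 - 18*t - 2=-18*t - 4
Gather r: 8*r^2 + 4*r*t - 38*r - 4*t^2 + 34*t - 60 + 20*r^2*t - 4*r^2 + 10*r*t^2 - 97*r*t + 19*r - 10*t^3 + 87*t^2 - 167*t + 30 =r^2*(20*t + 4) + r*(10*t^2 - 93*t - 19) - 10*t^3 + 83*t^2 - 133*t - 30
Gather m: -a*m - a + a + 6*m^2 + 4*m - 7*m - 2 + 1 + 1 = 6*m^2 + m*(-a - 3)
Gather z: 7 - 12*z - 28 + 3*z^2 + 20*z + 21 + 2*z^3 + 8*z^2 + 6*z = 2*z^3 + 11*z^2 + 14*z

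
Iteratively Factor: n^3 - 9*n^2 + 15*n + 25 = (n - 5)*(n^2 - 4*n - 5) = (n - 5)*(n + 1)*(n - 5)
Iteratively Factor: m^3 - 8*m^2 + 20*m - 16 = (m - 2)*(m^2 - 6*m + 8) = (m - 4)*(m - 2)*(m - 2)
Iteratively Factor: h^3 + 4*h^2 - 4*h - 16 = (h + 2)*(h^2 + 2*h - 8) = (h + 2)*(h + 4)*(h - 2)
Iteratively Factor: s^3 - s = (s)*(s^2 - 1) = s*(s + 1)*(s - 1)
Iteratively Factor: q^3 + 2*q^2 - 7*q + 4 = (q - 1)*(q^2 + 3*q - 4) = (q - 1)^2*(q + 4)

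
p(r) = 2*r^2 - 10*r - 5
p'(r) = 4*r - 10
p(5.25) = -2.38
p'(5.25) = 11.00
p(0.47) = -9.26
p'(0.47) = -8.12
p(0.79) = -11.65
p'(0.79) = -6.84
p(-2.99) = 42.78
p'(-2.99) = -21.96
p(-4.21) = 72.55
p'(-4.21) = -26.84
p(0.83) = -11.92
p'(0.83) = -6.68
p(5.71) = 3.11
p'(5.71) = 12.84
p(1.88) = -16.73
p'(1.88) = -2.48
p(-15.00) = 595.00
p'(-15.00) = -70.00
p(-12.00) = 403.00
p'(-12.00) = -58.00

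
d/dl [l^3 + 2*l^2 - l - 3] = 3*l^2 + 4*l - 1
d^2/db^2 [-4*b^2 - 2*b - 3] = -8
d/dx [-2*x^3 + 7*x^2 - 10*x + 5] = -6*x^2 + 14*x - 10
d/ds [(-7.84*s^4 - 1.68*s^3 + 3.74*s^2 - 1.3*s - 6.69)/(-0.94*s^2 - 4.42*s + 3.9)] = (14.7392*s^5 + 105.5376*s^4 - 107.4528*s^3 - 37.4088*s^2 + 16.5948*s - 34.6398)/(0.8836*s^4 + 8.3096*s^3 + 12.2044*s^2 - 34.476*s + 15.21)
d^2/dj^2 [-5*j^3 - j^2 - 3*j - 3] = -30*j - 2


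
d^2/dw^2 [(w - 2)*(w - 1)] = 2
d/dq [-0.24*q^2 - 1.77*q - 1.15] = -0.48*q - 1.77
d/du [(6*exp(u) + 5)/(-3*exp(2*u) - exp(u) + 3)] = ((6*exp(u) + 1)*(6*exp(u) + 5) - 18*exp(2*u) - 6*exp(u) + 18)*exp(u)/(3*exp(2*u) + exp(u) - 3)^2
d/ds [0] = 0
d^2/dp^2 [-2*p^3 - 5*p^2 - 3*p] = -12*p - 10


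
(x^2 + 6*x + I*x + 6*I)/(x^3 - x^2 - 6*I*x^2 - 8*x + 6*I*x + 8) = (x^2 + x*(6 + I) + 6*I)/(x^3 + x^2*(-1 - 6*I) + x*(-8 + 6*I) + 8)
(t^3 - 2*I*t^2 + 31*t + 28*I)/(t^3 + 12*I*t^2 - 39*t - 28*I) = (t - 7*I)/(t + 7*I)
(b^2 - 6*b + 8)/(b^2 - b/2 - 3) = 2*(b - 4)/(2*b + 3)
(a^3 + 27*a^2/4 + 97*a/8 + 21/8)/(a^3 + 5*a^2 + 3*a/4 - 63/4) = (4*a + 1)/(2*(2*a - 3))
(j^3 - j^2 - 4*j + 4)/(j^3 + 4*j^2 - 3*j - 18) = (j^2 + j - 2)/(j^2 + 6*j + 9)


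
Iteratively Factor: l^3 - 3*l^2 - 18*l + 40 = (l + 4)*(l^2 - 7*l + 10) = (l - 5)*(l + 4)*(l - 2)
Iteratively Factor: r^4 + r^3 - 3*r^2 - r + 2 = (r + 1)*(r^3 - 3*r + 2) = (r + 1)*(r + 2)*(r^2 - 2*r + 1) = (r - 1)*(r + 1)*(r + 2)*(r - 1)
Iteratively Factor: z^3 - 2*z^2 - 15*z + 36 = (z + 4)*(z^2 - 6*z + 9) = (z - 3)*(z + 4)*(z - 3)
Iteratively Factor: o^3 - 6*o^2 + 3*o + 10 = (o - 2)*(o^2 - 4*o - 5) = (o - 5)*(o - 2)*(o + 1)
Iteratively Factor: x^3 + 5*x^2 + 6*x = (x)*(x^2 + 5*x + 6) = x*(x + 3)*(x + 2)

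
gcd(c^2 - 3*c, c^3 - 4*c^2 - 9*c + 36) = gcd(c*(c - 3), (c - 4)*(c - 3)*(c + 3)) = c - 3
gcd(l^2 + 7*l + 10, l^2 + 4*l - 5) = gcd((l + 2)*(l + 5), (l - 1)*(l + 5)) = l + 5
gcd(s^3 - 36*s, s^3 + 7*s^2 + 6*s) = s^2 + 6*s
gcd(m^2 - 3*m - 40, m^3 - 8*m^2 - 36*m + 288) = m - 8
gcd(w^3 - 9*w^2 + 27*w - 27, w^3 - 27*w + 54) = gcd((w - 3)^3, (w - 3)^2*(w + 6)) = w^2 - 6*w + 9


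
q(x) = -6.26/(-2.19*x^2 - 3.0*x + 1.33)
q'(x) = -6.26*(4.38*x + 3.0)/(-2.19*x^2 - 3.0*x + 1.33)^2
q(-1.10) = -3.16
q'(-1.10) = 2.90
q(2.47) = 0.32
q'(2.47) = -0.23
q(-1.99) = 4.56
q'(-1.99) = 18.99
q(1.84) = 0.54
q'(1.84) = -0.51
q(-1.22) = -3.62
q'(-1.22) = 4.90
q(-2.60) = 1.10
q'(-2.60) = 1.63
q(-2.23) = 2.18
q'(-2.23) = 5.14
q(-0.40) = -2.87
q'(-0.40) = -1.64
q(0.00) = -4.71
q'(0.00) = -10.62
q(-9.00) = 0.04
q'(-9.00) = 0.01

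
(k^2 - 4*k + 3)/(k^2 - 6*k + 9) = (k - 1)/(k - 3)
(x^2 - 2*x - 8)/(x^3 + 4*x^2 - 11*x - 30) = (x - 4)/(x^2 + 2*x - 15)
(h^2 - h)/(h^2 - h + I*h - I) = h/(h + I)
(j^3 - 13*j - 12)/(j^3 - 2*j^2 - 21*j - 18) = (j - 4)/(j - 6)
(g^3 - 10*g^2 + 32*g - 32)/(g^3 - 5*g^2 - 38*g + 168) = (g^2 - 6*g + 8)/(g^2 - g - 42)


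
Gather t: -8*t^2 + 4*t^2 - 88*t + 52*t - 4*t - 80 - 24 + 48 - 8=-4*t^2 - 40*t - 64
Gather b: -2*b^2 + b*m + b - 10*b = -2*b^2 + b*(m - 9)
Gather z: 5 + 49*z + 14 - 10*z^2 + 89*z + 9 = -10*z^2 + 138*z + 28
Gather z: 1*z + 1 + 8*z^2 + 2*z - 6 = 8*z^2 + 3*z - 5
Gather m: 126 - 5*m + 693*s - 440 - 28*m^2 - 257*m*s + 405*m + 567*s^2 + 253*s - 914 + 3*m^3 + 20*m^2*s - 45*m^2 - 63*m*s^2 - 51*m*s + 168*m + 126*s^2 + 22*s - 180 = 3*m^3 + m^2*(20*s - 73) + m*(-63*s^2 - 308*s + 568) + 693*s^2 + 968*s - 1408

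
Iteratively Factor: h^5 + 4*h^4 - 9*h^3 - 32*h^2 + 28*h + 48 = (h + 3)*(h^4 + h^3 - 12*h^2 + 4*h + 16) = (h + 1)*(h + 3)*(h^3 - 12*h + 16) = (h - 2)*(h + 1)*(h + 3)*(h^2 + 2*h - 8) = (h - 2)^2*(h + 1)*(h + 3)*(h + 4)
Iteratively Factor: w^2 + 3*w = (w + 3)*(w)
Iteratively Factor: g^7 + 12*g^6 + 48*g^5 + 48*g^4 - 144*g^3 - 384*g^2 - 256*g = (g + 2)*(g^6 + 10*g^5 + 28*g^4 - 8*g^3 - 128*g^2 - 128*g) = (g - 2)*(g + 2)*(g^5 + 12*g^4 + 52*g^3 + 96*g^2 + 64*g) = (g - 2)*(g + 2)^2*(g^4 + 10*g^3 + 32*g^2 + 32*g) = g*(g - 2)*(g + 2)^2*(g^3 + 10*g^2 + 32*g + 32) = g*(g - 2)*(g + 2)^2*(g + 4)*(g^2 + 6*g + 8) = g*(g - 2)*(g + 2)^3*(g + 4)*(g + 4)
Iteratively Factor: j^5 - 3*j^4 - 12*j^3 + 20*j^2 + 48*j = (j + 2)*(j^4 - 5*j^3 - 2*j^2 + 24*j) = j*(j + 2)*(j^3 - 5*j^2 - 2*j + 24) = j*(j - 4)*(j + 2)*(j^2 - j - 6) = j*(j - 4)*(j + 2)^2*(j - 3)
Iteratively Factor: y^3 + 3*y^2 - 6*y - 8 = (y + 1)*(y^2 + 2*y - 8) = (y - 2)*(y + 1)*(y + 4)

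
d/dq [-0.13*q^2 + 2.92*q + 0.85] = 2.92 - 0.26*q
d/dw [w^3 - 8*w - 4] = 3*w^2 - 8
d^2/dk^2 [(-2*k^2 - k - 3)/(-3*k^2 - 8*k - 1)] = 6*(-13*k^3 + 21*k^2 + 69*k + 59)/(27*k^6 + 216*k^5 + 603*k^4 + 656*k^3 + 201*k^2 + 24*k + 1)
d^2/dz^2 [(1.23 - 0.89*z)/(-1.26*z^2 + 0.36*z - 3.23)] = ((3.7404 - 6.7284*z)*(1.26*z^2 - 0.36*z + 3.23) + (0.89*z - 1.23)*(2.52*z - 0.36)*(5.04*z - 0.72))/(1.26*z^2 - 0.36*z + 3.23)^3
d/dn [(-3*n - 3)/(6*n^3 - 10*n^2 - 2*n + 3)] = 3*(12*n^3 + 8*n^2 - 20*n - 5)/(36*n^6 - 120*n^5 + 76*n^4 + 76*n^3 - 56*n^2 - 12*n + 9)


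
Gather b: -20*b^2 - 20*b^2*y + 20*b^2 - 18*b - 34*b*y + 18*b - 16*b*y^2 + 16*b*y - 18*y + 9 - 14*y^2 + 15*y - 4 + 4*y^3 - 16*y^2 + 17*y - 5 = -20*b^2*y + b*(-16*y^2 - 18*y) + 4*y^3 - 30*y^2 + 14*y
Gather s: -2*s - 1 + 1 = -2*s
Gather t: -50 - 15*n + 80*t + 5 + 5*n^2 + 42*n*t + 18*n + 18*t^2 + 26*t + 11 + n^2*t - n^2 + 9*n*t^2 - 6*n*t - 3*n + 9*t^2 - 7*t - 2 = 4*n^2 + t^2*(9*n + 27) + t*(n^2 + 36*n + 99) - 36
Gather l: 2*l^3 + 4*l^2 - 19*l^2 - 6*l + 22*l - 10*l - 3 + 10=2*l^3 - 15*l^2 + 6*l + 7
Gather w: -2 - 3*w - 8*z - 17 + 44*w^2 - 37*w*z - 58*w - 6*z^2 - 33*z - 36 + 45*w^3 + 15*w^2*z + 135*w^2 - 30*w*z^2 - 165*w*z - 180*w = 45*w^3 + w^2*(15*z + 179) + w*(-30*z^2 - 202*z - 241) - 6*z^2 - 41*z - 55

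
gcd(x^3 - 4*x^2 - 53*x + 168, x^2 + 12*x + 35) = x + 7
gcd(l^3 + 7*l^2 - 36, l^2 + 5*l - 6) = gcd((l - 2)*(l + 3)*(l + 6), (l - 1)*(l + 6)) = l + 6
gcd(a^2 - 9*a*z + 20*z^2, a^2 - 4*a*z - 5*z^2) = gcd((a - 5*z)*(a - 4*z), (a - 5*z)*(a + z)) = -a + 5*z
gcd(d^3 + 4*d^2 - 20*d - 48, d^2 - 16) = d - 4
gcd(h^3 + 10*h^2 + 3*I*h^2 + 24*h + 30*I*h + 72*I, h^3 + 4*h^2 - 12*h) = h + 6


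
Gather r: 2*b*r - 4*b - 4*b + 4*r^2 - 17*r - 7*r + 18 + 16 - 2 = -8*b + 4*r^2 + r*(2*b - 24) + 32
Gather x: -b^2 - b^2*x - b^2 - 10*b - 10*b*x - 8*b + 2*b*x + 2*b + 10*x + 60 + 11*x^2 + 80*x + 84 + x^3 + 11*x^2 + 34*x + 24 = -2*b^2 - 16*b + x^3 + 22*x^2 + x*(-b^2 - 8*b + 124) + 168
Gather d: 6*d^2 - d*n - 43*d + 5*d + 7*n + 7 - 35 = 6*d^2 + d*(-n - 38) + 7*n - 28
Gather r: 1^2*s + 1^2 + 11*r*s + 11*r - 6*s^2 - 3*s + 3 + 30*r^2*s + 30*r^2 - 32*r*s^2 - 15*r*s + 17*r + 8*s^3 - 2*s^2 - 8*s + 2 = r^2*(30*s + 30) + r*(-32*s^2 - 4*s + 28) + 8*s^3 - 8*s^2 - 10*s + 6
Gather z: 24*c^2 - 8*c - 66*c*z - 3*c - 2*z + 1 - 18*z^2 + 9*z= 24*c^2 - 11*c - 18*z^2 + z*(7 - 66*c) + 1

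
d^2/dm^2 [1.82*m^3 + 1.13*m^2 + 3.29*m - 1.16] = 10.92*m + 2.26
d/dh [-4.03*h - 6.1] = -4.03000000000000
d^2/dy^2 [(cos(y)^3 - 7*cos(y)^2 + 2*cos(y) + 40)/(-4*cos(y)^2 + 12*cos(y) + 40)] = cos(y)/4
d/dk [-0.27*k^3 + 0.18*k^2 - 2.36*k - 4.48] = -0.81*k^2 + 0.36*k - 2.36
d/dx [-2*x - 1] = -2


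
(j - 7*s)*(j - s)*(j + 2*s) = j^3 - 6*j^2*s - 9*j*s^2 + 14*s^3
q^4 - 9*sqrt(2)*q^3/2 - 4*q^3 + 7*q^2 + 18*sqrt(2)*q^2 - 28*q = q*(q - 4)*(q - 7*sqrt(2)/2)*(q - sqrt(2))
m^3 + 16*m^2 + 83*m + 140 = (m + 4)*(m + 5)*(m + 7)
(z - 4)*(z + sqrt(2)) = z^2 - 4*z + sqrt(2)*z - 4*sqrt(2)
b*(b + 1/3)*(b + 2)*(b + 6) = b^4 + 25*b^3/3 + 44*b^2/3 + 4*b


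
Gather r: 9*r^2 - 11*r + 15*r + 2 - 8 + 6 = 9*r^2 + 4*r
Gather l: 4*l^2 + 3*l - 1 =4*l^2 + 3*l - 1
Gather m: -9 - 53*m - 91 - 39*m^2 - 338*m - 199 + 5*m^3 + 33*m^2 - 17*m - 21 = 5*m^3 - 6*m^2 - 408*m - 320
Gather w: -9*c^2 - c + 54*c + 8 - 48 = -9*c^2 + 53*c - 40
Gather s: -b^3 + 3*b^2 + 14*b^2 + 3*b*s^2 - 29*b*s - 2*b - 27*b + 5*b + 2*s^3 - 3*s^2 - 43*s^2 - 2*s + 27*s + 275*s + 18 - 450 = -b^3 + 17*b^2 - 24*b + 2*s^3 + s^2*(3*b - 46) + s*(300 - 29*b) - 432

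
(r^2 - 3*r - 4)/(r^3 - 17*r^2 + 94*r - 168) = (r + 1)/(r^2 - 13*r + 42)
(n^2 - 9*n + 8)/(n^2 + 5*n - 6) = (n - 8)/(n + 6)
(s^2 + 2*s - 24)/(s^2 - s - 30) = (-s^2 - 2*s + 24)/(-s^2 + s + 30)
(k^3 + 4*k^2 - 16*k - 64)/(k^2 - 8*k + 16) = (k^2 + 8*k + 16)/(k - 4)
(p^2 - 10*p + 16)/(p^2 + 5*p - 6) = (p^2 - 10*p + 16)/(p^2 + 5*p - 6)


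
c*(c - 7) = c^2 - 7*c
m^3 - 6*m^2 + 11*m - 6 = (m - 3)*(m - 2)*(m - 1)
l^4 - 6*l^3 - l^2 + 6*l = l*(l - 6)*(l - 1)*(l + 1)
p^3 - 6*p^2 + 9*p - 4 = (p - 4)*(p - 1)^2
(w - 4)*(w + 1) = w^2 - 3*w - 4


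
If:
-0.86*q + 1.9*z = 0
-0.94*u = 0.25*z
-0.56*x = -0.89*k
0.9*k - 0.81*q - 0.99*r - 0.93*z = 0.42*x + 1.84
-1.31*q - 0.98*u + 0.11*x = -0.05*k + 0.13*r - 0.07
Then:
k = 11.7166293674116*z - 1.60386204335515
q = 2.2093023255814*z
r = 0.00462772141642402*z - 2.23525042937381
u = -0.265957446808511*z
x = 18.6210716732077*z - 2.54899503318943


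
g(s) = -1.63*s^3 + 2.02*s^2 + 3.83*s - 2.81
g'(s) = -4.89*s^2 + 4.04*s + 3.83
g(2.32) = -3.41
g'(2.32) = -13.12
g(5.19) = -156.39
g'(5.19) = -106.92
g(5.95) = -251.86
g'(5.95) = -145.25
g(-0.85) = -3.61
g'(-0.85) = -3.14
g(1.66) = 1.66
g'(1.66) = -2.94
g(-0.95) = -3.23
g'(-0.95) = -4.42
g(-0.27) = -3.66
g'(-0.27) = 2.38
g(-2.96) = 45.82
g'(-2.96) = -50.97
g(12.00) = -2482.61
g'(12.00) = -651.85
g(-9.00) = 1314.61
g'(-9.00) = -428.62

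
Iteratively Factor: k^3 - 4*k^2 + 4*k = (k - 2)*(k^2 - 2*k) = k*(k - 2)*(k - 2)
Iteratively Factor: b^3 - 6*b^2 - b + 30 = (b - 3)*(b^2 - 3*b - 10) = (b - 5)*(b - 3)*(b + 2)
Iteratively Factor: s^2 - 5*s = (s)*(s - 5)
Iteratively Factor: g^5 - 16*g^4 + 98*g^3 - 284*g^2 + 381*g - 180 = (g - 3)*(g^4 - 13*g^3 + 59*g^2 - 107*g + 60) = (g - 3)*(g - 1)*(g^3 - 12*g^2 + 47*g - 60) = (g - 5)*(g - 3)*(g - 1)*(g^2 - 7*g + 12) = (g - 5)*(g - 4)*(g - 3)*(g - 1)*(g - 3)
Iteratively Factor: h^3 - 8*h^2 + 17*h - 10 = (h - 1)*(h^2 - 7*h + 10) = (h - 5)*(h - 1)*(h - 2)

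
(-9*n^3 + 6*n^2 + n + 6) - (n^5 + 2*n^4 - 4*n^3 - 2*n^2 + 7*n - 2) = -n^5 - 2*n^4 - 5*n^3 + 8*n^2 - 6*n + 8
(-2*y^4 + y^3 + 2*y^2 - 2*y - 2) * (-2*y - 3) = 4*y^5 + 4*y^4 - 7*y^3 - 2*y^2 + 10*y + 6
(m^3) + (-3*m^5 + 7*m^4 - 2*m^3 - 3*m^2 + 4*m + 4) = -3*m^5 + 7*m^4 - m^3 - 3*m^2 + 4*m + 4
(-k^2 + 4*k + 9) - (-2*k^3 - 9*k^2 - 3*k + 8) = 2*k^3 + 8*k^2 + 7*k + 1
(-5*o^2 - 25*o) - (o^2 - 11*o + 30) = -6*o^2 - 14*o - 30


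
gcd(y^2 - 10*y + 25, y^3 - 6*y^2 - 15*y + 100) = y^2 - 10*y + 25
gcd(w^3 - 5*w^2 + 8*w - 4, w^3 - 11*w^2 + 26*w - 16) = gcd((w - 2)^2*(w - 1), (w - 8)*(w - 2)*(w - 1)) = w^2 - 3*w + 2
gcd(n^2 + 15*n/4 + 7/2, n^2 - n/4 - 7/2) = n + 7/4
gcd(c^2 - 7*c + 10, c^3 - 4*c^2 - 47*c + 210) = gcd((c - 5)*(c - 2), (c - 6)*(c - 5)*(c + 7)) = c - 5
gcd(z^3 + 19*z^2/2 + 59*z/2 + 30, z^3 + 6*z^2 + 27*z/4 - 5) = z^2 + 13*z/2 + 10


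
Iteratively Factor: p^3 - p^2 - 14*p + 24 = (p - 2)*(p^2 + p - 12) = (p - 3)*(p - 2)*(p + 4)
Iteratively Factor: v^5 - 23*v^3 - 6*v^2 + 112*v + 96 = (v + 1)*(v^4 - v^3 - 22*v^2 + 16*v + 96) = (v - 3)*(v + 1)*(v^3 + 2*v^2 - 16*v - 32) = (v - 4)*(v - 3)*(v + 1)*(v^2 + 6*v + 8) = (v - 4)*(v - 3)*(v + 1)*(v + 4)*(v + 2)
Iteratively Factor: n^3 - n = (n + 1)*(n^2 - n) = (n - 1)*(n + 1)*(n)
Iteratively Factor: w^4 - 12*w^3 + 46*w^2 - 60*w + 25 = (w - 5)*(w^3 - 7*w^2 + 11*w - 5) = (w - 5)*(w - 1)*(w^2 - 6*w + 5) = (w - 5)^2*(w - 1)*(w - 1)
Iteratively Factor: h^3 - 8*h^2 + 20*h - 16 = (h - 4)*(h^2 - 4*h + 4) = (h - 4)*(h - 2)*(h - 2)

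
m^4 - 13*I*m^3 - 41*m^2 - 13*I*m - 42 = (m - 7*I)*(m - 6*I)*(m - I)*(m + I)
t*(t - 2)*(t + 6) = t^3 + 4*t^2 - 12*t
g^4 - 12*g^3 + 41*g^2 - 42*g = g*(g - 7)*(g - 3)*(g - 2)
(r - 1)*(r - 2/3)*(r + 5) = r^3 + 10*r^2/3 - 23*r/3 + 10/3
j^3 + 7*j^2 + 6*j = j*(j + 1)*(j + 6)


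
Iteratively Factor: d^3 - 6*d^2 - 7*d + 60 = (d + 3)*(d^2 - 9*d + 20) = (d - 4)*(d + 3)*(d - 5)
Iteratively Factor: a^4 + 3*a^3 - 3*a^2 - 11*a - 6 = (a - 2)*(a^3 + 5*a^2 + 7*a + 3) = (a - 2)*(a + 1)*(a^2 + 4*a + 3) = (a - 2)*(a + 1)*(a + 3)*(a + 1)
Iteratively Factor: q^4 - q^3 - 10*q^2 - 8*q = (q + 2)*(q^3 - 3*q^2 - 4*q) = (q - 4)*(q + 2)*(q^2 + q) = q*(q - 4)*(q + 2)*(q + 1)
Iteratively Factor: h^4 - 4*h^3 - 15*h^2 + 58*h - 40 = (h - 1)*(h^3 - 3*h^2 - 18*h + 40) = (h - 1)*(h + 4)*(h^2 - 7*h + 10) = (h - 2)*(h - 1)*(h + 4)*(h - 5)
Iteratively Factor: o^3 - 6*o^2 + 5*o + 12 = (o + 1)*(o^2 - 7*o + 12) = (o - 4)*(o + 1)*(o - 3)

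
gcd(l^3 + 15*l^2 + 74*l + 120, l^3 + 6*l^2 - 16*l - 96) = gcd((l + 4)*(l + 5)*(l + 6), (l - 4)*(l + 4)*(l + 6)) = l^2 + 10*l + 24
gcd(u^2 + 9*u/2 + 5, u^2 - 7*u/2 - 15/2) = 1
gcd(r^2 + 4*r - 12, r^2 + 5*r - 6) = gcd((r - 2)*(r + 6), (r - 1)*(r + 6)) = r + 6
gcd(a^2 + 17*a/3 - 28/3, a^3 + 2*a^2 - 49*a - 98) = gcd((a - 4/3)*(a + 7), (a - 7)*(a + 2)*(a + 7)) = a + 7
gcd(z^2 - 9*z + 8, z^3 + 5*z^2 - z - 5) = z - 1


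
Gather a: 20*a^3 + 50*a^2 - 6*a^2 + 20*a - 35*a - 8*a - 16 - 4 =20*a^3 + 44*a^2 - 23*a - 20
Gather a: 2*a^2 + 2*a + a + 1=2*a^2 + 3*a + 1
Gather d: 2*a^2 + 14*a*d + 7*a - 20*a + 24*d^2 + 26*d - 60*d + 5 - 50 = 2*a^2 - 13*a + 24*d^2 + d*(14*a - 34) - 45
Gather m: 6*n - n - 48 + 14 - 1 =5*n - 35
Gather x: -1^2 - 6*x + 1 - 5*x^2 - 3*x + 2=-5*x^2 - 9*x + 2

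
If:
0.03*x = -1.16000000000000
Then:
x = -38.67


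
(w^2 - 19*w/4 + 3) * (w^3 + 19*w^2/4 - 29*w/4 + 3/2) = w^5 - 429*w^3/16 + 803*w^2/16 - 231*w/8 + 9/2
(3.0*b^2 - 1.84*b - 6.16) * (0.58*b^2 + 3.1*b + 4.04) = 1.74*b^4 + 8.2328*b^3 + 2.8432*b^2 - 26.5296*b - 24.8864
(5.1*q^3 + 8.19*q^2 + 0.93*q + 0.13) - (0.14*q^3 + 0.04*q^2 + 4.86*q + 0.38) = 4.96*q^3 + 8.15*q^2 - 3.93*q - 0.25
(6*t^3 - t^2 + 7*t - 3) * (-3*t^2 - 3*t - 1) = -18*t^5 - 15*t^4 - 24*t^3 - 11*t^2 + 2*t + 3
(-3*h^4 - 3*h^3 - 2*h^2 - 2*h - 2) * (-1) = 3*h^4 + 3*h^3 + 2*h^2 + 2*h + 2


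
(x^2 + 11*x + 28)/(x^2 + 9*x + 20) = (x + 7)/(x + 5)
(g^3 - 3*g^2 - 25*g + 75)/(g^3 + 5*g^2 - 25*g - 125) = (g - 3)/(g + 5)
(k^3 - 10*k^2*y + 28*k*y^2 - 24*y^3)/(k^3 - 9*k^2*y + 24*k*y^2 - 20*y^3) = (-k + 6*y)/(-k + 5*y)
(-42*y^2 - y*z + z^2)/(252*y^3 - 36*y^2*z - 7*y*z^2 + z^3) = -1/(6*y - z)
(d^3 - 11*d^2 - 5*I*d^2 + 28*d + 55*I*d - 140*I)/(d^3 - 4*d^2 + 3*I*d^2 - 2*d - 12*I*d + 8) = (d^2 - d*(7 + 5*I) + 35*I)/(d^2 + 3*I*d - 2)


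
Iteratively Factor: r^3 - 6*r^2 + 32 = (r - 4)*(r^2 - 2*r - 8) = (r - 4)*(r + 2)*(r - 4)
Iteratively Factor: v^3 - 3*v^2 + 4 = (v - 2)*(v^2 - v - 2) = (v - 2)*(v + 1)*(v - 2)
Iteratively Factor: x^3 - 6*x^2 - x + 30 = (x - 3)*(x^2 - 3*x - 10) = (x - 3)*(x + 2)*(x - 5)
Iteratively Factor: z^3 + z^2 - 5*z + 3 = (z + 3)*(z^2 - 2*z + 1) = (z - 1)*(z + 3)*(z - 1)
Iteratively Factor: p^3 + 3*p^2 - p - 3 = (p + 3)*(p^2 - 1) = (p + 1)*(p + 3)*(p - 1)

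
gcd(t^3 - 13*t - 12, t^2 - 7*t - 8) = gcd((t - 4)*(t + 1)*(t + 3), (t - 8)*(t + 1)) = t + 1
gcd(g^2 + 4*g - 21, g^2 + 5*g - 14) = g + 7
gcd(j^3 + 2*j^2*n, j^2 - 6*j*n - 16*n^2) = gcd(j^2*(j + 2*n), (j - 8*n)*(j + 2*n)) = j + 2*n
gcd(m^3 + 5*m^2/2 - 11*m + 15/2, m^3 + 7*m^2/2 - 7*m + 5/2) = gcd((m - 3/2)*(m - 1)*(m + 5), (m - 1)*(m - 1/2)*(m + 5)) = m^2 + 4*m - 5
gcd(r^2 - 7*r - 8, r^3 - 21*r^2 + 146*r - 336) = r - 8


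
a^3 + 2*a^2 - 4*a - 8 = (a - 2)*(a + 2)^2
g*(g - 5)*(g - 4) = g^3 - 9*g^2 + 20*g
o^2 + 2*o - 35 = (o - 5)*(o + 7)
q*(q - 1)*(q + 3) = q^3 + 2*q^2 - 3*q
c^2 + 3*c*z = c*(c + 3*z)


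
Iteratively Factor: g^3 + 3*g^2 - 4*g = (g - 1)*(g^2 + 4*g) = g*(g - 1)*(g + 4)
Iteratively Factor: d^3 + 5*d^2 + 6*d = (d + 3)*(d^2 + 2*d) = d*(d + 3)*(d + 2)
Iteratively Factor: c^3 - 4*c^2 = (c)*(c^2 - 4*c) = c^2*(c - 4)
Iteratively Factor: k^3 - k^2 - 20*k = (k)*(k^2 - k - 20) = k*(k - 5)*(k + 4)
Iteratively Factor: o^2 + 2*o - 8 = (o - 2)*(o + 4)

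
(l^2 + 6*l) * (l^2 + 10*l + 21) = l^4 + 16*l^3 + 81*l^2 + 126*l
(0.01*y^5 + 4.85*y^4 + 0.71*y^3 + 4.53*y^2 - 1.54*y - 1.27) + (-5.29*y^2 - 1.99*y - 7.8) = 0.01*y^5 + 4.85*y^4 + 0.71*y^3 - 0.76*y^2 - 3.53*y - 9.07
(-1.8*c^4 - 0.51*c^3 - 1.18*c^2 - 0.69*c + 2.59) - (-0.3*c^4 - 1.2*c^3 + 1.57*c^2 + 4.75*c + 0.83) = -1.5*c^4 + 0.69*c^3 - 2.75*c^2 - 5.44*c + 1.76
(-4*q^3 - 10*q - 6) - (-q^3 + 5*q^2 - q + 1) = -3*q^3 - 5*q^2 - 9*q - 7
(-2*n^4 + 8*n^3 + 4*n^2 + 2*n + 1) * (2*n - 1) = -4*n^5 + 18*n^4 - 1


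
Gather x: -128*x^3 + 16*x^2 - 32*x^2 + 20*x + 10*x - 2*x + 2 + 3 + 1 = -128*x^3 - 16*x^2 + 28*x + 6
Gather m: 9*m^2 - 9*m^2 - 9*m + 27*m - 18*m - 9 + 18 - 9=0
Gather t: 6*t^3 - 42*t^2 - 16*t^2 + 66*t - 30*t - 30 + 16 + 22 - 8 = 6*t^3 - 58*t^2 + 36*t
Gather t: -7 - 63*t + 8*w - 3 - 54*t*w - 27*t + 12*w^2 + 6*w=t*(-54*w - 90) + 12*w^2 + 14*w - 10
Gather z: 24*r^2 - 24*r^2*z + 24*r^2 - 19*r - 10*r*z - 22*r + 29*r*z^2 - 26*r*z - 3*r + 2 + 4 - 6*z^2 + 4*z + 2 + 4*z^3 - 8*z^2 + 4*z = 48*r^2 - 44*r + 4*z^3 + z^2*(29*r - 14) + z*(-24*r^2 - 36*r + 8) + 8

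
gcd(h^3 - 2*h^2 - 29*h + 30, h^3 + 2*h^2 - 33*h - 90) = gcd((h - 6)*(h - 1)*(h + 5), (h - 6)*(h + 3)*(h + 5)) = h^2 - h - 30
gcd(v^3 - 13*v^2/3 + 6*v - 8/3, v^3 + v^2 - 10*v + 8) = v^2 - 3*v + 2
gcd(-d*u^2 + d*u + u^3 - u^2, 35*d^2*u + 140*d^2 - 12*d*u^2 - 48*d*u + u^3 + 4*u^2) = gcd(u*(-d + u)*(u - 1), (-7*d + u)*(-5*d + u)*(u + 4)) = 1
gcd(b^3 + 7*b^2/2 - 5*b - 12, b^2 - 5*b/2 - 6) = b + 3/2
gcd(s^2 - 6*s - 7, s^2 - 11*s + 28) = s - 7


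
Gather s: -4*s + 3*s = -s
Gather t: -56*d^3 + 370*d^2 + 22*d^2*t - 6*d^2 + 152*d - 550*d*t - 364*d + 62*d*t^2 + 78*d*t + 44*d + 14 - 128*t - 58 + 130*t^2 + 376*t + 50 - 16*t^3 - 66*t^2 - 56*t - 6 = -56*d^3 + 364*d^2 - 168*d - 16*t^3 + t^2*(62*d + 64) + t*(22*d^2 - 472*d + 192)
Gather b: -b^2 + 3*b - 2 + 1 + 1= -b^2 + 3*b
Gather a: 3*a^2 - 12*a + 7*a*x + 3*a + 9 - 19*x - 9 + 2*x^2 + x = 3*a^2 + a*(7*x - 9) + 2*x^2 - 18*x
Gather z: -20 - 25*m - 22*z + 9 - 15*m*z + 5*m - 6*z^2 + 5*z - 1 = -20*m - 6*z^2 + z*(-15*m - 17) - 12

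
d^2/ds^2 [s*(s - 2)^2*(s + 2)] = 12*s^2 - 12*s - 8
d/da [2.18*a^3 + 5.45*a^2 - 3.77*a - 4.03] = 6.54*a^2 + 10.9*a - 3.77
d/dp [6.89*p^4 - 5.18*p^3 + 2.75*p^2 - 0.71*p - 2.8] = 27.56*p^3 - 15.54*p^2 + 5.5*p - 0.71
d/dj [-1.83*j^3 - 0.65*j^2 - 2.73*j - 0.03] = -5.49*j^2 - 1.3*j - 2.73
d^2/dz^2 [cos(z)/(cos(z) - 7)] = 7*(sin(z)^2 - 7*cos(z) + 1)/(cos(z) - 7)^3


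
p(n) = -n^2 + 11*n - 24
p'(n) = 11 - 2*n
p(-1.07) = -36.91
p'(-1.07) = 13.14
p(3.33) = 1.54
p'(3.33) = 4.34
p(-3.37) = -72.43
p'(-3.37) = 17.74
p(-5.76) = -120.54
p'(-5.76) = 22.52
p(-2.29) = -54.43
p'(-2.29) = 15.58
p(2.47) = -2.93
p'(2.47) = 6.06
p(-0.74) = -32.69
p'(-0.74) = 12.48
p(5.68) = 6.22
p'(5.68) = -0.36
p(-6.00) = -126.00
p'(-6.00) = 23.00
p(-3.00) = -66.00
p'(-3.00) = 17.00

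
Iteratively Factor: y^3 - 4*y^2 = (y)*(y^2 - 4*y) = y*(y - 4)*(y)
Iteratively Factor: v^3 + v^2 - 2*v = (v)*(v^2 + v - 2) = v*(v - 1)*(v + 2)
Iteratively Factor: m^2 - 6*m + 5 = (m - 5)*(m - 1)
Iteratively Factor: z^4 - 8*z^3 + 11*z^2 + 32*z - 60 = (z - 5)*(z^3 - 3*z^2 - 4*z + 12) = (z - 5)*(z + 2)*(z^2 - 5*z + 6) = (z - 5)*(z - 2)*(z + 2)*(z - 3)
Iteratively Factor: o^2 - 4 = (o - 2)*(o + 2)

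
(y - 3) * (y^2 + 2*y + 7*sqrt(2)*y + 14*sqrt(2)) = y^3 - y^2 + 7*sqrt(2)*y^2 - 7*sqrt(2)*y - 6*y - 42*sqrt(2)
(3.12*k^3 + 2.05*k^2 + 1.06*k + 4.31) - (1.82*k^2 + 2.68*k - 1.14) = 3.12*k^3 + 0.23*k^2 - 1.62*k + 5.45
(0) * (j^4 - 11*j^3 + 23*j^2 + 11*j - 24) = 0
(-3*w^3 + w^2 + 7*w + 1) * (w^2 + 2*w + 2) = -3*w^5 - 5*w^4 + 3*w^3 + 17*w^2 + 16*w + 2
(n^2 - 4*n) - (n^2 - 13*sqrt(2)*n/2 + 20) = -4*n + 13*sqrt(2)*n/2 - 20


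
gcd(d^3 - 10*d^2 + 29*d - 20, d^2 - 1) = d - 1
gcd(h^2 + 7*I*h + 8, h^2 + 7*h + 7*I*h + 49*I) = 1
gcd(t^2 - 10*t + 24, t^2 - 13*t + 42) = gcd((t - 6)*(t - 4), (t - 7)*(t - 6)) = t - 6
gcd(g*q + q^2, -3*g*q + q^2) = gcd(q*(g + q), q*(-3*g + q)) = q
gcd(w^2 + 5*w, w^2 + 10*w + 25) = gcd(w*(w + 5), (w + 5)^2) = w + 5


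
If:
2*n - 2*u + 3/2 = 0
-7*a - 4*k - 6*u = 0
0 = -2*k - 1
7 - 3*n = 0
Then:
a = -33/14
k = -1/2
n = 7/3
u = 37/12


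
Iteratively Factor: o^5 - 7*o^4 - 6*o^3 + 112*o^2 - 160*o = (o)*(o^4 - 7*o^3 - 6*o^2 + 112*o - 160) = o*(o - 2)*(o^3 - 5*o^2 - 16*o + 80) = o*(o - 4)*(o - 2)*(o^2 - o - 20) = o*(o - 4)*(o - 2)*(o + 4)*(o - 5)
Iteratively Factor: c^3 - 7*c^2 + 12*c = (c)*(c^2 - 7*c + 12) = c*(c - 3)*(c - 4)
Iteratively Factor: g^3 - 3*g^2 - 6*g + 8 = (g + 2)*(g^2 - 5*g + 4) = (g - 1)*(g + 2)*(g - 4)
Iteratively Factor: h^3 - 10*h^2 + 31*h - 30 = (h - 5)*(h^2 - 5*h + 6) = (h - 5)*(h - 2)*(h - 3)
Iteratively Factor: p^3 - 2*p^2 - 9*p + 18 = (p - 3)*(p^2 + p - 6) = (p - 3)*(p - 2)*(p + 3)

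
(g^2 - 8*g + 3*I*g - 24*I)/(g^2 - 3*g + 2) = (g^2 + g*(-8 + 3*I) - 24*I)/(g^2 - 3*g + 2)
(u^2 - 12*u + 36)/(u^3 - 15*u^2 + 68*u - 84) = (u - 6)/(u^2 - 9*u + 14)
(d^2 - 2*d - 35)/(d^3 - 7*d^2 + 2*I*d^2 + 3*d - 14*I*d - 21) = (d + 5)/(d^2 + 2*I*d + 3)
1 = 1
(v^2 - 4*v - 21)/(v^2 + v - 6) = (v - 7)/(v - 2)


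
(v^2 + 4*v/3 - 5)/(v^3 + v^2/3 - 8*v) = (3*v - 5)/(v*(3*v - 8))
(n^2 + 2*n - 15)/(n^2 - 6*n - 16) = (-n^2 - 2*n + 15)/(-n^2 + 6*n + 16)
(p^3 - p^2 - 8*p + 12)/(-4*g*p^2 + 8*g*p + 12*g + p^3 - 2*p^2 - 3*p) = (-p^3 + p^2 + 8*p - 12)/(4*g*p^2 - 8*g*p - 12*g - p^3 + 2*p^2 + 3*p)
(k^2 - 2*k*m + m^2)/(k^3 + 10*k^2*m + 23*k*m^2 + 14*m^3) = (k^2 - 2*k*m + m^2)/(k^3 + 10*k^2*m + 23*k*m^2 + 14*m^3)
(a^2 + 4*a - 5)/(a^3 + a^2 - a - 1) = (a + 5)/(a^2 + 2*a + 1)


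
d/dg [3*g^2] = 6*g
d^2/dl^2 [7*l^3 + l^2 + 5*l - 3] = 42*l + 2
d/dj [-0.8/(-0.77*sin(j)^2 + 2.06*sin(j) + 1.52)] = (1.648 - 1.232*sin(j))*cos(j)/(-0.77*sin(j)^2 + 2.06*sin(j) + 1.52)^2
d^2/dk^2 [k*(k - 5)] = 2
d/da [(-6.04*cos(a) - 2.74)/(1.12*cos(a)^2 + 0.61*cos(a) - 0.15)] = (6.7648*sin(a)^2 - 6.1376*cos(a) - 9.3422)*sin(a)/(1.12*cos(a)^2 + 0.61*cos(a) - 0.15)^2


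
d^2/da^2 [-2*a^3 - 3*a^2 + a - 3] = -12*a - 6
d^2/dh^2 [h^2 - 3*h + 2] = 2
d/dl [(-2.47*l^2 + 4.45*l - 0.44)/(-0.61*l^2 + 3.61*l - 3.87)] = (-6.2022*l^2 + 18.581*l - 15.6331)/(0.3721*l^4 - 4.4042*l^3 + 17.7535*l^2 - 27.9414*l + 14.9769)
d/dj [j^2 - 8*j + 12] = 2*j - 8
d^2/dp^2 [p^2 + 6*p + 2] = 2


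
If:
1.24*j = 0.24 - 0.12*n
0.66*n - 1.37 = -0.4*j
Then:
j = -0.01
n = 2.08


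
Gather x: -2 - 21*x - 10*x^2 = -10*x^2 - 21*x - 2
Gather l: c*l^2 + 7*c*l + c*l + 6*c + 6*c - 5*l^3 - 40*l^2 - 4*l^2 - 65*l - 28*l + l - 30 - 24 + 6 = 12*c - 5*l^3 + l^2*(c - 44) + l*(8*c - 92) - 48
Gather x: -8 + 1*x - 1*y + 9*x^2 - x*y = 9*x^2 + x*(1 - y) - y - 8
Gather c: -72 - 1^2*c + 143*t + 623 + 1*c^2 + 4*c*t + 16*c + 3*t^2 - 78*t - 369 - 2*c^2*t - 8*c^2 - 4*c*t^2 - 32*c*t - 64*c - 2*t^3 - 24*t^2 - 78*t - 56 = c^2*(-2*t - 7) + c*(-4*t^2 - 28*t - 49) - 2*t^3 - 21*t^2 - 13*t + 126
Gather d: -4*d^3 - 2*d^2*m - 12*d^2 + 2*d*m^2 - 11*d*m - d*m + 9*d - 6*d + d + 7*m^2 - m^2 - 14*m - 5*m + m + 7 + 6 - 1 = -4*d^3 + d^2*(-2*m - 12) + d*(2*m^2 - 12*m + 4) + 6*m^2 - 18*m + 12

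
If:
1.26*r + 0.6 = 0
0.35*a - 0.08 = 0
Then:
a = 0.23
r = -0.48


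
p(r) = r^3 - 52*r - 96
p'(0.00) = -52.00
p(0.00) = -96.00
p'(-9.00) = 191.00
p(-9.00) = -357.00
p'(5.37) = 34.51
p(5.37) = -220.39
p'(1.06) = -48.63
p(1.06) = -149.93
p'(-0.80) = -50.08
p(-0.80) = -54.91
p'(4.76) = 15.97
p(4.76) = -235.67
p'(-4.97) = 22.10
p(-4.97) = 39.68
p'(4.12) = -1.08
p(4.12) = -240.31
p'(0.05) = -51.99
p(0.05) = -98.60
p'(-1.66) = -43.73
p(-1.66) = -14.25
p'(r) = 3*r^2 - 52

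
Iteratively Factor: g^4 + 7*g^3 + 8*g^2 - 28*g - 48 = (g + 2)*(g^3 + 5*g^2 - 2*g - 24) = (g + 2)*(g + 3)*(g^2 + 2*g - 8) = (g + 2)*(g + 3)*(g + 4)*(g - 2)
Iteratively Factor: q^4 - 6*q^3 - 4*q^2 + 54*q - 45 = (q - 3)*(q^3 - 3*q^2 - 13*q + 15) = (q - 3)*(q - 1)*(q^2 - 2*q - 15) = (q - 3)*(q - 1)*(q + 3)*(q - 5)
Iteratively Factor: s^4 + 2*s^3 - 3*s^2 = (s)*(s^3 + 2*s^2 - 3*s) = s^2*(s^2 + 2*s - 3) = s^2*(s + 3)*(s - 1)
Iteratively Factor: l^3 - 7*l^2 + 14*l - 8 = (l - 1)*(l^2 - 6*l + 8) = (l - 4)*(l - 1)*(l - 2)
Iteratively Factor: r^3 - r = (r)*(r^2 - 1) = r*(r - 1)*(r + 1)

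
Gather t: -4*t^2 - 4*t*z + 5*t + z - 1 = -4*t^2 + t*(5 - 4*z) + z - 1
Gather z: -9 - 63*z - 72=-63*z - 81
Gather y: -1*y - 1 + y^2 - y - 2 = y^2 - 2*y - 3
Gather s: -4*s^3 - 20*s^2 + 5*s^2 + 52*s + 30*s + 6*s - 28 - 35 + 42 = -4*s^3 - 15*s^2 + 88*s - 21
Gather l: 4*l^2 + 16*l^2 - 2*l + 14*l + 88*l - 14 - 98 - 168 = 20*l^2 + 100*l - 280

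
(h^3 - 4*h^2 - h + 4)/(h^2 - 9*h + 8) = (h^2 - 3*h - 4)/(h - 8)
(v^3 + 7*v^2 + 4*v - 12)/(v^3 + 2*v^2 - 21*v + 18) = (v + 2)/(v - 3)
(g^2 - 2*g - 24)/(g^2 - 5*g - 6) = (g + 4)/(g + 1)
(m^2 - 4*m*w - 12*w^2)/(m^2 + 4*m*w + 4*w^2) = (m - 6*w)/(m + 2*w)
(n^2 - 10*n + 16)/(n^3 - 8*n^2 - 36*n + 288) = (n - 2)/(n^2 - 36)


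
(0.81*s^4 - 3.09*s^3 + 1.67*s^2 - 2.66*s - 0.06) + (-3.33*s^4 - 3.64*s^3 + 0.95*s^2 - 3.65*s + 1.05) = -2.52*s^4 - 6.73*s^3 + 2.62*s^2 - 6.31*s + 0.99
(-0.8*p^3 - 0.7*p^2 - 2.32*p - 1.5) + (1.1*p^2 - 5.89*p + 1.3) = -0.8*p^3 + 0.4*p^2 - 8.21*p - 0.2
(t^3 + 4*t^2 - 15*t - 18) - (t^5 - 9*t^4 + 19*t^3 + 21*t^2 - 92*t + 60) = -t^5 + 9*t^4 - 18*t^3 - 17*t^2 + 77*t - 78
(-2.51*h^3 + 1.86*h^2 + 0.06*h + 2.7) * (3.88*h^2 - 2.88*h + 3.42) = -9.7388*h^5 + 14.4456*h^4 - 13.7082*h^3 + 16.6644*h^2 - 7.5708*h + 9.234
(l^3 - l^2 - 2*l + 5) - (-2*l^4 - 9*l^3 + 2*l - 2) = 2*l^4 + 10*l^3 - l^2 - 4*l + 7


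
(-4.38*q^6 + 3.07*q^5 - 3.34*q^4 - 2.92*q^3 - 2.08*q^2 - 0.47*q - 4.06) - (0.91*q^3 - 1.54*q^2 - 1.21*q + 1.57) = -4.38*q^6 + 3.07*q^5 - 3.34*q^4 - 3.83*q^3 - 0.54*q^2 + 0.74*q - 5.63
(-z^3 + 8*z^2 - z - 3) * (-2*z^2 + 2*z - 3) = 2*z^5 - 18*z^4 + 21*z^3 - 20*z^2 - 3*z + 9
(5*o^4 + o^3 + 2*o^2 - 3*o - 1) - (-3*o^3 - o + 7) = 5*o^4 + 4*o^3 + 2*o^2 - 2*o - 8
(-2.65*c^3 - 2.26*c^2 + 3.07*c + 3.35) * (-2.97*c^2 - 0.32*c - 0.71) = 7.8705*c^5 + 7.5602*c^4 - 6.5132*c^3 - 9.3273*c^2 - 3.2517*c - 2.3785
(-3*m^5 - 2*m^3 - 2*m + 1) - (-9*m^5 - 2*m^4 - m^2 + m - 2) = 6*m^5 + 2*m^4 - 2*m^3 + m^2 - 3*m + 3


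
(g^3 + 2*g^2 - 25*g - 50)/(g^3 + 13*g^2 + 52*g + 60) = (g - 5)/(g + 6)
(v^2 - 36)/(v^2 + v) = (v^2 - 36)/(v*(v + 1))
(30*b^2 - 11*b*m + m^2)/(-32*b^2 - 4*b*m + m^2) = (-30*b^2 + 11*b*m - m^2)/(32*b^2 + 4*b*m - m^2)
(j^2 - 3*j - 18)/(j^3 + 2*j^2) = (j^2 - 3*j - 18)/(j^2*(j + 2))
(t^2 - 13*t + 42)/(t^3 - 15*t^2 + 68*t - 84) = 1/(t - 2)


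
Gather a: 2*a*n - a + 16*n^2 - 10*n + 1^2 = a*(2*n - 1) + 16*n^2 - 10*n + 1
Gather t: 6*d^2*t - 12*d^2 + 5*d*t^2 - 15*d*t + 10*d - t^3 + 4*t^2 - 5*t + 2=-12*d^2 + 10*d - t^3 + t^2*(5*d + 4) + t*(6*d^2 - 15*d - 5) + 2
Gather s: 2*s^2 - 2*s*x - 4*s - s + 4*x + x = 2*s^2 + s*(-2*x - 5) + 5*x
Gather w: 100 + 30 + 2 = 132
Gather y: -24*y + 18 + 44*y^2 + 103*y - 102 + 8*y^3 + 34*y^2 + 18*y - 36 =8*y^3 + 78*y^2 + 97*y - 120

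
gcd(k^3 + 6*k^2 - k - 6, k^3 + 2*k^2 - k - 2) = k^2 - 1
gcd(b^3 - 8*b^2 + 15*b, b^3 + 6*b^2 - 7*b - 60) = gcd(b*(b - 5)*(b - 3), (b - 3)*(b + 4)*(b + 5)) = b - 3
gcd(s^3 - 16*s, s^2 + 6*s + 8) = s + 4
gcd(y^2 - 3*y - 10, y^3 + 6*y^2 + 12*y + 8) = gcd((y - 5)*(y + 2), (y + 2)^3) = y + 2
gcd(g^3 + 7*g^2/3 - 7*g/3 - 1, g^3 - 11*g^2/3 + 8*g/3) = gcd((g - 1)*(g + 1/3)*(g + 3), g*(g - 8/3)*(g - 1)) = g - 1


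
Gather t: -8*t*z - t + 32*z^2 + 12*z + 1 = t*(-8*z - 1) + 32*z^2 + 12*z + 1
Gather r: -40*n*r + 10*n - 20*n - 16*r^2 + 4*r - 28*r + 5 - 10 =-10*n - 16*r^2 + r*(-40*n - 24) - 5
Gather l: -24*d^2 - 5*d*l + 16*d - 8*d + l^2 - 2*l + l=-24*d^2 + 8*d + l^2 + l*(-5*d - 1)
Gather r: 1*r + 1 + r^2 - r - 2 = r^2 - 1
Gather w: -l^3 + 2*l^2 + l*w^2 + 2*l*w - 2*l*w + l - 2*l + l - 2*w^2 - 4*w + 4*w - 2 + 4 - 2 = -l^3 + 2*l^2 + w^2*(l - 2)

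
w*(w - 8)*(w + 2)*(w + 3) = w^4 - 3*w^3 - 34*w^2 - 48*w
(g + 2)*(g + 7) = g^2 + 9*g + 14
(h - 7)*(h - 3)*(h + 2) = h^3 - 8*h^2 + h + 42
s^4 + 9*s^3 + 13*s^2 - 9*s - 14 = (s - 1)*(s + 1)*(s + 2)*(s + 7)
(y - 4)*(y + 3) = y^2 - y - 12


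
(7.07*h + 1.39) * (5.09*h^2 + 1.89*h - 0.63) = 35.9863*h^3 + 20.4374*h^2 - 1.827*h - 0.8757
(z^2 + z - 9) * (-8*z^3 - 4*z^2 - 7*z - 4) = -8*z^5 - 12*z^4 + 61*z^3 + 25*z^2 + 59*z + 36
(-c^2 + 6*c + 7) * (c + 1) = -c^3 + 5*c^2 + 13*c + 7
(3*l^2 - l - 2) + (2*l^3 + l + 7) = 2*l^3 + 3*l^2 + 5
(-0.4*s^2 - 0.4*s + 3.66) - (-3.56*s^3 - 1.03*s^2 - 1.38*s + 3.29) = 3.56*s^3 + 0.63*s^2 + 0.98*s + 0.37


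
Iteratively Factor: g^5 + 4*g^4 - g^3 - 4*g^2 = (g)*(g^4 + 4*g^3 - g^2 - 4*g) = g^2*(g^3 + 4*g^2 - g - 4) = g^2*(g + 4)*(g^2 - 1) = g^2*(g + 1)*(g + 4)*(g - 1)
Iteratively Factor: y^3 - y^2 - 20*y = (y)*(y^2 - y - 20) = y*(y + 4)*(y - 5)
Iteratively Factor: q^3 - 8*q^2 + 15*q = (q - 3)*(q^2 - 5*q) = (q - 5)*(q - 3)*(q)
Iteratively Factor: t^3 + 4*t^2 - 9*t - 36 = (t - 3)*(t^2 + 7*t + 12) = (t - 3)*(t + 3)*(t + 4)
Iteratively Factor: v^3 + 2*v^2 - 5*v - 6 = (v + 1)*(v^2 + v - 6) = (v - 2)*(v + 1)*(v + 3)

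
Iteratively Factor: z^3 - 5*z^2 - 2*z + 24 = (z - 3)*(z^2 - 2*z - 8) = (z - 4)*(z - 3)*(z + 2)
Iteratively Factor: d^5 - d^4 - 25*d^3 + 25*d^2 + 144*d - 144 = (d - 4)*(d^4 + 3*d^3 - 13*d^2 - 27*d + 36) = (d - 4)*(d + 4)*(d^3 - d^2 - 9*d + 9) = (d - 4)*(d - 1)*(d + 4)*(d^2 - 9) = (d - 4)*(d - 1)*(d + 3)*(d + 4)*(d - 3)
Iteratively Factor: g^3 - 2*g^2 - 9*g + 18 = (g - 2)*(g^2 - 9) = (g - 2)*(g + 3)*(g - 3)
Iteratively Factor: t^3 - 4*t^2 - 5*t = (t + 1)*(t^2 - 5*t) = t*(t + 1)*(t - 5)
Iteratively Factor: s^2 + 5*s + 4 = (s + 1)*(s + 4)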